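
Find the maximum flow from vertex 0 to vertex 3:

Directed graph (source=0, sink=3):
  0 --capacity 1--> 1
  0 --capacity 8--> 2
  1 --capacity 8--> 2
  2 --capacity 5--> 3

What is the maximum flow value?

Computing max flow:
  Flow on (0->1): 1/1
  Flow on (0->2): 4/8
  Flow on (1->2): 1/8
  Flow on (2->3): 5/5
Maximum flow = 5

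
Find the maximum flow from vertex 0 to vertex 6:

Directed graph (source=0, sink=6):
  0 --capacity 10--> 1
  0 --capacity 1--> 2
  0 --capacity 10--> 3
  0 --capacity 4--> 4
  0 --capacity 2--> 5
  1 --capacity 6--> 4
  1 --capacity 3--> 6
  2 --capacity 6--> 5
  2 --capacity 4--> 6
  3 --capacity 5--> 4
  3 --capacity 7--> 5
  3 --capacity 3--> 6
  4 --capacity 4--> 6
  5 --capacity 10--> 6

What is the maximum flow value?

Computing max flow:
  Flow on (0->1): 7/10
  Flow on (0->2): 1/1
  Flow on (0->3): 10/10
  Flow on (0->5): 2/2
  Flow on (1->4): 4/6
  Flow on (1->6): 3/3
  Flow on (2->6): 1/4
  Flow on (3->5): 7/7
  Flow on (3->6): 3/3
  Flow on (4->6): 4/4
  Flow on (5->6): 9/10
Maximum flow = 20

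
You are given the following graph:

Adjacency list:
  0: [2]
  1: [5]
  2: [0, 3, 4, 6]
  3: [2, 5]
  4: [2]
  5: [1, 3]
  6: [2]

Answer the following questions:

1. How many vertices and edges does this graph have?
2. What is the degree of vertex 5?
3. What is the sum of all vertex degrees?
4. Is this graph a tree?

Count: 7 vertices, 6 edges.
Vertex 5 has neighbors [1, 3], degree = 2.
Handshaking lemma: 2 * 6 = 12.
A graph is a tree iff it is connected and has exactly n-1 edges. This graph is connected (all 7 vertices in one component) and has 7-1 = 6 edges. It is a tree.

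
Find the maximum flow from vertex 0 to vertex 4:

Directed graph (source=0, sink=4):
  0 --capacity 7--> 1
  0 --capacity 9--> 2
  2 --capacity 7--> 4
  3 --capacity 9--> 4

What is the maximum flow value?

Computing max flow:
  Flow on (0->2): 7/9
  Flow on (2->4): 7/7
Maximum flow = 7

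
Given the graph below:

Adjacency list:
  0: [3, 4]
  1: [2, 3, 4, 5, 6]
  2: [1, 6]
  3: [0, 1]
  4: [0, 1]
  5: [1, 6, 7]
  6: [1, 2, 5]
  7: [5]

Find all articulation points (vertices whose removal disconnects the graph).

An articulation point is a vertex whose removal disconnects the graph.
Articulation points: [1, 5]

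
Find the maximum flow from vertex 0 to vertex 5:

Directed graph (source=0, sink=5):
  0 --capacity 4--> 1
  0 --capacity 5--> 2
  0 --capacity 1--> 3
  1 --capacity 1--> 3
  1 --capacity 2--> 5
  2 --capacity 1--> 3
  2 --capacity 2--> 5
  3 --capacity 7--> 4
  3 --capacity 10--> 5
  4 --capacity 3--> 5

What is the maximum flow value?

Computing max flow:
  Flow on (0->1): 3/4
  Flow on (0->2): 3/5
  Flow on (0->3): 1/1
  Flow on (1->3): 1/1
  Flow on (1->5): 2/2
  Flow on (2->3): 1/1
  Flow on (2->5): 2/2
  Flow on (3->5): 3/10
Maximum flow = 7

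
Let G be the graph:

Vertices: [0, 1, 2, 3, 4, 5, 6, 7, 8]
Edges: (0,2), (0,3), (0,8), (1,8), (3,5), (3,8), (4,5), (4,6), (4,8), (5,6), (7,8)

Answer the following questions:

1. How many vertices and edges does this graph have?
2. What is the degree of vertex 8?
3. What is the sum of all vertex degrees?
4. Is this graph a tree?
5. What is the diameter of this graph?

Count: 9 vertices, 11 edges.
Vertex 8 has neighbors [0, 1, 3, 4, 7], degree = 5.
Handshaking lemma: 2 * 11 = 22.
A tree on 9 vertices has 8 edges. This graph has 11 edges (3 extra). Not a tree.
Diameter (longest shortest path) = 4.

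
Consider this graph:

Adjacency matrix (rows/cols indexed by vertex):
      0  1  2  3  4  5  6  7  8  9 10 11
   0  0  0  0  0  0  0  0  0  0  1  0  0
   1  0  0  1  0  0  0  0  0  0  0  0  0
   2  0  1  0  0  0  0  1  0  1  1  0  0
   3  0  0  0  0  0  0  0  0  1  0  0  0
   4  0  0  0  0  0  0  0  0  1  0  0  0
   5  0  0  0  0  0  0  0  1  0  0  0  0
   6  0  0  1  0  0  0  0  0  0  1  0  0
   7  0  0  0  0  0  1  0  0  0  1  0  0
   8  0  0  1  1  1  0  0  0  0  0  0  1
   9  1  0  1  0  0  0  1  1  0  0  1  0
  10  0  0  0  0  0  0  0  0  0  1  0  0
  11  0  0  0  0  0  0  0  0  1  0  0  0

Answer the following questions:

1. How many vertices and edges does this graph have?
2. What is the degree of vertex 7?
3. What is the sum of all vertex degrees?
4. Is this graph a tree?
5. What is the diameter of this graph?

Count: 12 vertices, 12 edges.
Vertex 7 has neighbors [5, 9], degree = 2.
Handshaking lemma: 2 * 12 = 24.
A tree on 12 vertices has 11 edges. This graph has 12 edges (1 extra). Not a tree.
Diameter (longest shortest path) = 5.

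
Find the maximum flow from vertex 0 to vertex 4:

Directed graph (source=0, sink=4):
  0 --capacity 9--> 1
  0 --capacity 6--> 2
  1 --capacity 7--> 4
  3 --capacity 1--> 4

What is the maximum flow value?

Computing max flow:
  Flow on (0->1): 7/9
  Flow on (1->4): 7/7
Maximum flow = 7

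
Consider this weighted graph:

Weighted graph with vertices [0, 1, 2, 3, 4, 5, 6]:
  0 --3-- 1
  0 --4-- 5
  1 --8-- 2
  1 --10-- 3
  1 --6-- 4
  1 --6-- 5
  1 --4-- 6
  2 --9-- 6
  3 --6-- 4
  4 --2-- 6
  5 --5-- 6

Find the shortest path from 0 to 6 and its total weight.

Using Dijkstra's algorithm from vertex 0:
Shortest path: 0 -> 1 -> 6
Total weight: 3 + 4 = 7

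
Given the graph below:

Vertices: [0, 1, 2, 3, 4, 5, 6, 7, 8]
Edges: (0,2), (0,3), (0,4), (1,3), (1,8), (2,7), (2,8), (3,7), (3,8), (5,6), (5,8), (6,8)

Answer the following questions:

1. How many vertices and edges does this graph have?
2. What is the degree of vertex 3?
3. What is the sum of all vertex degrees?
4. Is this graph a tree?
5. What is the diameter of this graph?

Count: 9 vertices, 12 edges.
Vertex 3 has neighbors [0, 1, 7, 8], degree = 4.
Handshaking lemma: 2 * 12 = 24.
A tree on 9 vertices has 8 edges. This graph has 12 edges (4 extra). Not a tree.
Diameter (longest shortest path) = 4.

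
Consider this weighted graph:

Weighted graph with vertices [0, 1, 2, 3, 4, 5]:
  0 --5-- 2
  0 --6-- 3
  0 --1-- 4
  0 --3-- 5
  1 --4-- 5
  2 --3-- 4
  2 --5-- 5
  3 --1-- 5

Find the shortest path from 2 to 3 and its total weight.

Using Dijkstra's algorithm from vertex 2:
Shortest path: 2 -> 5 -> 3
Total weight: 5 + 1 = 6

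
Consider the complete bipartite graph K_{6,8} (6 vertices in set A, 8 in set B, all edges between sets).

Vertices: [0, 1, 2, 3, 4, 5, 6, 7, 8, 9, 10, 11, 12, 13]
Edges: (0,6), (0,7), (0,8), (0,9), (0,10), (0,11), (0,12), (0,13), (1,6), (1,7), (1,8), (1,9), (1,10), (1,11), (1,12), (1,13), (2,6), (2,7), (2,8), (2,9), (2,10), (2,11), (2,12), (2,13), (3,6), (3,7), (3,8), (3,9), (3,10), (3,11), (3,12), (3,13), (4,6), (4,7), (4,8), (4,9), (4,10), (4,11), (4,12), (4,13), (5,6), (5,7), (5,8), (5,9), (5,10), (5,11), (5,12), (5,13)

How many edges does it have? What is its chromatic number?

K_{6,8} has 6 * 8 = 48 edges.
Bipartite graphs have chromatic number 2 (color each partition differently).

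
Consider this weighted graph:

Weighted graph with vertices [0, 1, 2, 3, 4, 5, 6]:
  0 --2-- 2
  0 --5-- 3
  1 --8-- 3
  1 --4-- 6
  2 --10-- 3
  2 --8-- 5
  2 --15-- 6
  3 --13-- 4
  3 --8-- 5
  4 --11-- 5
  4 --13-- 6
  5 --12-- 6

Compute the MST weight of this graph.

Applying Kruskal's algorithm (sort edges by weight, add if no cycle):
  Add (0,2) w=2
  Add (1,6) w=4
  Add (0,3) w=5
  Add (1,3) w=8
  Add (2,5) w=8
  Skip (3,5) w=8 (creates cycle)
  Skip (2,3) w=10 (creates cycle)
  Add (4,5) w=11
  Skip (5,6) w=12 (creates cycle)
  Skip (3,4) w=13 (creates cycle)
  Skip (4,6) w=13 (creates cycle)
  Skip (2,6) w=15 (creates cycle)
MST weight = 38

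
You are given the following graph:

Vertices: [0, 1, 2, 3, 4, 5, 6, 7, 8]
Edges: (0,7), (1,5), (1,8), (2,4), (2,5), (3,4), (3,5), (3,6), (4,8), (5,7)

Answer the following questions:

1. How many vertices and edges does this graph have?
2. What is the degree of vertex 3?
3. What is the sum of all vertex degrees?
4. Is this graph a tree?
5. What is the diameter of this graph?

Count: 9 vertices, 10 edges.
Vertex 3 has neighbors [4, 5, 6], degree = 3.
Handshaking lemma: 2 * 10 = 20.
A tree on 9 vertices has 8 edges. This graph has 10 edges (2 extra). Not a tree.
Diameter (longest shortest path) = 4.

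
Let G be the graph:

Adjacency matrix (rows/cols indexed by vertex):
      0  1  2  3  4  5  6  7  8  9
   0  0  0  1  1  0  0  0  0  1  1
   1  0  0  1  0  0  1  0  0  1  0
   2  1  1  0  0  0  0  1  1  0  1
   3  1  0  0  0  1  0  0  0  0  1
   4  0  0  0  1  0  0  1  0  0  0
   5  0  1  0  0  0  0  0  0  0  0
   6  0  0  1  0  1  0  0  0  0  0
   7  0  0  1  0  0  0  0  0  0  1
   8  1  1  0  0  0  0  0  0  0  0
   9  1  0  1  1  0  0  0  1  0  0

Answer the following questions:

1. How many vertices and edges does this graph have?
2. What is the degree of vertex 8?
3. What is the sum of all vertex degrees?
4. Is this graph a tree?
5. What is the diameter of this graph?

Count: 10 vertices, 14 edges.
Vertex 8 has neighbors [0, 1], degree = 2.
Handshaking lemma: 2 * 14 = 28.
A tree on 10 vertices has 9 edges. This graph has 14 edges (5 extra). Not a tree.
Diameter (longest shortest path) = 4.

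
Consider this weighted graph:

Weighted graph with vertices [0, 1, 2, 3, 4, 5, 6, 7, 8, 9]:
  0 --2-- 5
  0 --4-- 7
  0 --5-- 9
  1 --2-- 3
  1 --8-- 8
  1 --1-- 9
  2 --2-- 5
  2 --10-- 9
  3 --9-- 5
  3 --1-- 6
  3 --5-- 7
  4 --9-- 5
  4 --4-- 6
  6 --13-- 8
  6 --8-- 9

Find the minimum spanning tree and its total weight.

Applying Kruskal's algorithm (sort edges by weight, add if no cycle):
  Add (1,9) w=1
  Add (3,6) w=1
  Add (0,5) w=2
  Add (1,3) w=2
  Add (2,5) w=2
  Add (0,7) w=4
  Add (4,6) w=4
  Add (0,9) w=5
  Skip (3,7) w=5 (creates cycle)
  Add (1,8) w=8
  Skip (6,9) w=8 (creates cycle)
  Skip (3,5) w=9 (creates cycle)
  Skip (4,5) w=9 (creates cycle)
  Skip (2,9) w=10 (creates cycle)
  Skip (6,8) w=13 (creates cycle)
MST weight = 29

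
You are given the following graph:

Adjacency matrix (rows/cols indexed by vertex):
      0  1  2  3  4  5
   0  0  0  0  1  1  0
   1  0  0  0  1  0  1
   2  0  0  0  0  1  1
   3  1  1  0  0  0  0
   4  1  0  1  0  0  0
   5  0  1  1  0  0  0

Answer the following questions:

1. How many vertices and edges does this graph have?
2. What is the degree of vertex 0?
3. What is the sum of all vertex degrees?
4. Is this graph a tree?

Count: 6 vertices, 6 edges.
Vertex 0 has neighbors [3, 4], degree = 2.
Handshaking lemma: 2 * 6 = 12.
A tree on 6 vertices has 5 edges. This graph has 6 edges (1 extra). Not a tree.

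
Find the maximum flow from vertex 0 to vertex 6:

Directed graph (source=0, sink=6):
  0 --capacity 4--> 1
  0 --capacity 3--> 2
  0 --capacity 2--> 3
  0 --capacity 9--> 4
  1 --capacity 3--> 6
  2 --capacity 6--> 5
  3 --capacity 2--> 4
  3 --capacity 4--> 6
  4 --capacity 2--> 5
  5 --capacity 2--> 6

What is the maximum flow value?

Computing max flow:
  Flow on (0->1): 3/4
  Flow on (0->3): 2/2
  Flow on (0->4): 2/9
  Flow on (1->6): 3/3
  Flow on (3->6): 2/4
  Flow on (4->5): 2/2
  Flow on (5->6): 2/2
Maximum flow = 7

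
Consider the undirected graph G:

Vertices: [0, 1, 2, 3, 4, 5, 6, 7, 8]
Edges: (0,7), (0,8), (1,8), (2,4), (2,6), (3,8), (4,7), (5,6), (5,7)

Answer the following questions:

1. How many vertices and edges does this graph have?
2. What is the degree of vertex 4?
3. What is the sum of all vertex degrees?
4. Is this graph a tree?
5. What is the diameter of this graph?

Count: 9 vertices, 9 edges.
Vertex 4 has neighbors [2, 7], degree = 2.
Handshaking lemma: 2 * 9 = 18.
A tree on 9 vertices has 8 edges. This graph has 9 edges (1 extra). Not a tree.
Diameter (longest shortest path) = 5.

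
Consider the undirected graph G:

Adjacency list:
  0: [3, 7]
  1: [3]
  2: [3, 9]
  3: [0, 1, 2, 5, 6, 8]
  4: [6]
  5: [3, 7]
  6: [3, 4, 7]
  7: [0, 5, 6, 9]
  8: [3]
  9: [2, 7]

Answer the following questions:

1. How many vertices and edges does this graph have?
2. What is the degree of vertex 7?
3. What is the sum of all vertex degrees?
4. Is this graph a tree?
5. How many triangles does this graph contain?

Count: 10 vertices, 12 edges.
Vertex 7 has neighbors [0, 5, 6, 9], degree = 4.
Handshaking lemma: 2 * 12 = 24.
A tree on 10 vertices has 9 edges. This graph has 12 edges (3 extra). Not a tree.
Number of triangles = 0.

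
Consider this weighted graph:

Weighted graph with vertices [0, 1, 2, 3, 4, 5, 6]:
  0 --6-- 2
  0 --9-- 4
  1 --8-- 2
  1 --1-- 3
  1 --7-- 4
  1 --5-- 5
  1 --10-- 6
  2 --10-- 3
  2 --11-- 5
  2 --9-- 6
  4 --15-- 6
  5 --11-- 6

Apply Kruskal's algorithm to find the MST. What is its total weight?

Applying Kruskal's algorithm (sort edges by weight, add if no cycle):
  Add (1,3) w=1
  Add (1,5) w=5
  Add (0,2) w=6
  Add (1,4) w=7
  Add (1,2) w=8
  Skip (0,4) w=9 (creates cycle)
  Add (2,6) w=9
  Skip (1,6) w=10 (creates cycle)
  Skip (2,3) w=10 (creates cycle)
  Skip (2,5) w=11 (creates cycle)
  Skip (5,6) w=11 (creates cycle)
  Skip (4,6) w=15 (creates cycle)
MST weight = 36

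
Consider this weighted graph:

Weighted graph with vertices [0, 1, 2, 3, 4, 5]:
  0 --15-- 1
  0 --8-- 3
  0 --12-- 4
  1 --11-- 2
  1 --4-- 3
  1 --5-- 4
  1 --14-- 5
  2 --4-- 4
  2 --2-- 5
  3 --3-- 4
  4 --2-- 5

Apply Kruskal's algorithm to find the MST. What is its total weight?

Applying Kruskal's algorithm (sort edges by weight, add if no cycle):
  Add (2,5) w=2
  Add (4,5) w=2
  Add (3,4) w=3
  Add (1,3) w=4
  Skip (2,4) w=4 (creates cycle)
  Skip (1,4) w=5 (creates cycle)
  Add (0,3) w=8
  Skip (1,2) w=11 (creates cycle)
  Skip (0,4) w=12 (creates cycle)
  Skip (1,5) w=14 (creates cycle)
  Skip (0,1) w=15 (creates cycle)
MST weight = 19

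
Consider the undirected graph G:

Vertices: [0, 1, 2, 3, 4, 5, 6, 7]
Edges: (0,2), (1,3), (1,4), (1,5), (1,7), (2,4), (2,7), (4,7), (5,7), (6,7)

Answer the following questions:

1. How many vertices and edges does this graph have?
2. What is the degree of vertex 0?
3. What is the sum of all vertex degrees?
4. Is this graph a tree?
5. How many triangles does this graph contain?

Count: 8 vertices, 10 edges.
Vertex 0 has neighbors [2], degree = 1.
Handshaking lemma: 2 * 10 = 20.
A tree on 8 vertices has 7 edges. This graph has 10 edges (3 extra). Not a tree.
Number of triangles = 3.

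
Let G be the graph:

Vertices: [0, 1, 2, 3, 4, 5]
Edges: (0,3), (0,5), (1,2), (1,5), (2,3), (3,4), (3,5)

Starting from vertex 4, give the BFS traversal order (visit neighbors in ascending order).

BFS from vertex 4 (neighbors processed in ascending order):
Visit order: 4, 3, 0, 2, 5, 1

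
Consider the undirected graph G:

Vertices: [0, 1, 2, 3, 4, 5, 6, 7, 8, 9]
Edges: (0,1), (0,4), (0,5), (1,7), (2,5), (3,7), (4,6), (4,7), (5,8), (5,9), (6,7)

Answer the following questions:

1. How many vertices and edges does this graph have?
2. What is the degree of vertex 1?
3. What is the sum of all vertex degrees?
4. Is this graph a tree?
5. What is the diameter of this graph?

Count: 10 vertices, 11 edges.
Vertex 1 has neighbors [0, 7], degree = 2.
Handshaking lemma: 2 * 11 = 22.
A tree on 10 vertices has 9 edges. This graph has 11 edges (2 extra). Not a tree.
Diameter (longest shortest path) = 5.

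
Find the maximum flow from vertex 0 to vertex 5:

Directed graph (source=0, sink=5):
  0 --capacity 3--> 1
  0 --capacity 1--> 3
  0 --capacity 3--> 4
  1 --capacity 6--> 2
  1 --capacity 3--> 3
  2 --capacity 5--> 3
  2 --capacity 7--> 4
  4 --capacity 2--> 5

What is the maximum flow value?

Computing max flow:
  Flow on (0->1): 2/3
  Flow on (1->2): 2/6
  Flow on (2->4): 2/7
  Flow on (4->5): 2/2
Maximum flow = 2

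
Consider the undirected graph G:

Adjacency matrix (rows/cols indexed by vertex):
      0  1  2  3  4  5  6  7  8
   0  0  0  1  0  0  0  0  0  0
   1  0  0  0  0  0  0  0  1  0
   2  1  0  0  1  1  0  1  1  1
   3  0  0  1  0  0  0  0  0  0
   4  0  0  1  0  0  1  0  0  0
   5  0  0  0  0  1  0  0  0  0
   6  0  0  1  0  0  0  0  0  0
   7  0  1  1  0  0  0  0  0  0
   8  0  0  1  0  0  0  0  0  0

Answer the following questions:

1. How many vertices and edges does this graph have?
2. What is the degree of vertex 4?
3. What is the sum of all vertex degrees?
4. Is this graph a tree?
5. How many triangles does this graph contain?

Count: 9 vertices, 8 edges.
Vertex 4 has neighbors [2, 5], degree = 2.
Handshaking lemma: 2 * 8 = 16.
A graph is a tree iff it is connected and has exactly n-1 edges. This graph is connected (all 9 vertices in one component) and has 9-1 = 8 edges. It is a tree.
Number of triangles = 0.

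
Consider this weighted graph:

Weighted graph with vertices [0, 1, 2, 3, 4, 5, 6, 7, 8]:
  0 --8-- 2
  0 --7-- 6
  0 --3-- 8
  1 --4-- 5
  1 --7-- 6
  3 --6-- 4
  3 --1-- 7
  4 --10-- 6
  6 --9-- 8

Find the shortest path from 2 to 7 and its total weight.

Using Dijkstra's algorithm from vertex 2:
Shortest path: 2 -> 0 -> 6 -> 4 -> 3 -> 7
Total weight: 8 + 7 + 10 + 6 + 1 = 32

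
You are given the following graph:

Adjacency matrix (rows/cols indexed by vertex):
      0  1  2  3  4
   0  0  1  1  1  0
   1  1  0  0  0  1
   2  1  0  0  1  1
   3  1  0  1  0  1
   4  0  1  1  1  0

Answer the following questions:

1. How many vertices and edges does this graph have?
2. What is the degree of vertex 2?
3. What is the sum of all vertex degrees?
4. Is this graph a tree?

Count: 5 vertices, 7 edges.
Vertex 2 has neighbors [0, 3, 4], degree = 3.
Handshaking lemma: 2 * 7 = 14.
A tree on 5 vertices has 4 edges. This graph has 7 edges (3 extra). Not a tree.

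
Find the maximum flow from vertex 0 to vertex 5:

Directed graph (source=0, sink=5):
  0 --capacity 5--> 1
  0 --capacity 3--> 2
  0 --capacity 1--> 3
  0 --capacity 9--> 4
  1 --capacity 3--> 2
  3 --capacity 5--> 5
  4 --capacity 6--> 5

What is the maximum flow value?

Computing max flow:
  Flow on (0->3): 1/1
  Flow on (0->4): 6/9
  Flow on (3->5): 1/5
  Flow on (4->5): 6/6
Maximum flow = 7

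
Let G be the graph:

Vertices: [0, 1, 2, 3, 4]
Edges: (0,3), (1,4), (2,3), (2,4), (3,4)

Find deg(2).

Vertex 2 has neighbors [3, 4], so deg(2) = 2.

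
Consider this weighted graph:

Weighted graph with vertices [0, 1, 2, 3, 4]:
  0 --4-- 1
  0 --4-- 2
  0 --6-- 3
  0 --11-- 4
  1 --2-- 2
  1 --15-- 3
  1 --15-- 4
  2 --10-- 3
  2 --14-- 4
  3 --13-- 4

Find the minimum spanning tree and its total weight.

Applying Kruskal's algorithm (sort edges by weight, add if no cycle):
  Add (1,2) w=2
  Add (0,2) w=4
  Skip (0,1) w=4 (creates cycle)
  Add (0,3) w=6
  Skip (2,3) w=10 (creates cycle)
  Add (0,4) w=11
  Skip (3,4) w=13 (creates cycle)
  Skip (2,4) w=14 (creates cycle)
  Skip (1,3) w=15 (creates cycle)
  Skip (1,4) w=15 (creates cycle)
MST weight = 23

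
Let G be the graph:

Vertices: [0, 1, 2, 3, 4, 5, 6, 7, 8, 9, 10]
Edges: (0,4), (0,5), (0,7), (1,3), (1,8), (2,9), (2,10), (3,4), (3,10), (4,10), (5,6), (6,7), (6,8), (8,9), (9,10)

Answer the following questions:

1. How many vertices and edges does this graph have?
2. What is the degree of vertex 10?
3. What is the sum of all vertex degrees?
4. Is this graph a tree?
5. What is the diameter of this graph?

Count: 11 vertices, 15 edges.
Vertex 10 has neighbors [2, 3, 4, 9], degree = 4.
Handshaking lemma: 2 * 15 = 30.
A tree on 11 vertices has 10 edges. This graph has 15 edges (5 extra). Not a tree.
Diameter (longest shortest path) = 4.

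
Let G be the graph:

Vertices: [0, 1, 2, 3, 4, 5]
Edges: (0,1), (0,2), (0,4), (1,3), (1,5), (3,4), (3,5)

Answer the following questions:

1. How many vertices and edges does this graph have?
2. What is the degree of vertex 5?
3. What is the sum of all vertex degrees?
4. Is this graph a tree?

Count: 6 vertices, 7 edges.
Vertex 5 has neighbors [1, 3], degree = 2.
Handshaking lemma: 2 * 7 = 14.
A tree on 6 vertices has 5 edges. This graph has 7 edges (2 extra). Not a tree.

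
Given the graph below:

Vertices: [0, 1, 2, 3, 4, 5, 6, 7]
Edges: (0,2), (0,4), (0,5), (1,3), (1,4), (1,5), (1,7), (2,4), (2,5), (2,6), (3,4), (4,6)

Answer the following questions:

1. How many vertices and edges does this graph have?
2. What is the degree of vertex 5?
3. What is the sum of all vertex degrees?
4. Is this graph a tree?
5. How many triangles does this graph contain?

Count: 8 vertices, 12 edges.
Vertex 5 has neighbors [0, 1, 2], degree = 3.
Handshaking lemma: 2 * 12 = 24.
A tree on 8 vertices has 7 edges. This graph has 12 edges (5 extra). Not a tree.
Number of triangles = 4.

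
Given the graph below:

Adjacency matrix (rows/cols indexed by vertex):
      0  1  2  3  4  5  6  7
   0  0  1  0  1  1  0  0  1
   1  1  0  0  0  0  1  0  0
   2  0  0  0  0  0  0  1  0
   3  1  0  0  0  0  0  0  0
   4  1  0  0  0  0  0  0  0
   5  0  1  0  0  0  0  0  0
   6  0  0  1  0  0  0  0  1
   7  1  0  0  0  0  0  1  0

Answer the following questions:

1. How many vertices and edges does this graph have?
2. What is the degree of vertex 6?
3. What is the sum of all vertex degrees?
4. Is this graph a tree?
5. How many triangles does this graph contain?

Count: 8 vertices, 7 edges.
Vertex 6 has neighbors [2, 7], degree = 2.
Handshaking lemma: 2 * 7 = 14.
A graph is a tree iff it is connected and has exactly n-1 edges. This graph is connected (all 8 vertices in one component) and has 8-1 = 7 edges. It is a tree.
Number of triangles = 0.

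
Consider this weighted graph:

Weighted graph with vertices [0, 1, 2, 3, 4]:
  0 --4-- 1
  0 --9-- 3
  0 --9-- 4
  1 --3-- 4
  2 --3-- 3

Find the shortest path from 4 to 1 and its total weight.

Using Dijkstra's algorithm from vertex 4:
Shortest path: 4 -> 1
Total weight: 3 = 3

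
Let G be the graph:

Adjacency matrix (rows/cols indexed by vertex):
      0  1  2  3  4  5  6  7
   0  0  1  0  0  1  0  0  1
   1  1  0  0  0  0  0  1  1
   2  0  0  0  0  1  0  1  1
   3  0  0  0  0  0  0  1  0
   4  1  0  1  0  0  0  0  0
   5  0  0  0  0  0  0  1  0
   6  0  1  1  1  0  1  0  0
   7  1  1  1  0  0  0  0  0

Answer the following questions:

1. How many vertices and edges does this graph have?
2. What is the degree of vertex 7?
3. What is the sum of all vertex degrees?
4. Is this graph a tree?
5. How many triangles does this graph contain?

Count: 8 vertices, 10 edges.
Vertex 7 has neighbors [0, 1, 2], degree = 3.
Handshaking lemma: 2 * 10 = 20.
A tree on 8 vertices has 7 edges. This graph has 10 edges (3 extra). Not a tree.
Number of triangles = 1.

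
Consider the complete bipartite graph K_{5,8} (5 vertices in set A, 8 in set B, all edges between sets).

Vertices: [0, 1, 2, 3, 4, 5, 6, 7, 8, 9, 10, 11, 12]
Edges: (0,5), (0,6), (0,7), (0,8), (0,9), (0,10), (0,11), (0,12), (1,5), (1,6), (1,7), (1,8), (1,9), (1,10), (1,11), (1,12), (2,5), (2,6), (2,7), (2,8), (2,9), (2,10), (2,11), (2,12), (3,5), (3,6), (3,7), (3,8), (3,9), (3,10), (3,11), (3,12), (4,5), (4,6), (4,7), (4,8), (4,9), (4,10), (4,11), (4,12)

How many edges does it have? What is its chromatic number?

K_{5,8} has 5 * 8 = 40 edges.
Bipartite graphs have chromatic number 2 (color each partition differently).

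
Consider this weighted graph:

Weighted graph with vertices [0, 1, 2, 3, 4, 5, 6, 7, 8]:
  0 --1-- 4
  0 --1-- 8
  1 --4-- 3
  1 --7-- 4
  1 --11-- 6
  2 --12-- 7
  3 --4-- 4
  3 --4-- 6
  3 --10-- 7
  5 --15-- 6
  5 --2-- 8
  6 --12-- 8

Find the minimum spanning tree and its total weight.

Applying Kruskal's algorithm (sort edges by weight, add if no cycle):
  Add (0,4) w=1
  Add (0,8) w=1
  Add (5,8) w=2
  Add (1,3) w=4
  Add (3,6) w=4
  Add (3,4) w=4
  Skip (1,4) w=7 (creates cycle)
  Add (3,7) w=10
  Skip (1,6) w=11 (creates cycle)
  Add (2,7) w=12
  Skip (6,8) w=12 (creates cycle)
  Skip (5,6) w=15 (creates cycle)
MST weight = 38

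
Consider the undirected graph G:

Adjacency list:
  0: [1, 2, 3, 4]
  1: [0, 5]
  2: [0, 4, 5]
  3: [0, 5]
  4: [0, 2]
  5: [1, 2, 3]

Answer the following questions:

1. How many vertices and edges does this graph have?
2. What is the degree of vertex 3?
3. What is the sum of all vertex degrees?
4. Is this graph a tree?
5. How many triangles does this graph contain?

Count: 6 vertices, 8 edges.
Vertex 3 has neighbors [0, 5], degree = 2.
Handshaking lemma: 2 * 8 = 16.
A tree on 6 vertices has 5 edges. This graph has 8 edges (3 extra). Not a tree.
Number of triangles = 1.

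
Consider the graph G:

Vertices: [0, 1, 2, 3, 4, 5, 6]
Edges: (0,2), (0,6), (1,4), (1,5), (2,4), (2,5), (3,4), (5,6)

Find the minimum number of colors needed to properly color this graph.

The graph has a maximum clique of size 2 (lower bound on chromatic number).
A valid 2-coloring: {0: 1, 1: 0, 2: 0, 3: 0, 4: 1, 5: 1, 6: 0}.
Chromatic number = 2.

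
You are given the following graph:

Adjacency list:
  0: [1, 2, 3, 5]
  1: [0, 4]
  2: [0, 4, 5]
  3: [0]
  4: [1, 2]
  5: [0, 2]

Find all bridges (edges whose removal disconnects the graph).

A bridge is an edge whose removal increases the number of connected components.
Bridges found: (0,3)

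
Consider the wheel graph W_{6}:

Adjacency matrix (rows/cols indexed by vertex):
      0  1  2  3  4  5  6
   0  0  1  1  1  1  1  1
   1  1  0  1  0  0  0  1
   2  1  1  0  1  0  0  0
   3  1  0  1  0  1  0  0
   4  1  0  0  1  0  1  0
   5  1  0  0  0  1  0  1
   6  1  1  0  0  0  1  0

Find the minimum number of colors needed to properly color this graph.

W_{6} = C_{6} plus a hub adjacent to every cycle vertex.
The outer cycle needs 2 colors (even cycle); the hub is adjacent to all of them so needs a fresh color.
Chromatic number = 2 + 1 = 3.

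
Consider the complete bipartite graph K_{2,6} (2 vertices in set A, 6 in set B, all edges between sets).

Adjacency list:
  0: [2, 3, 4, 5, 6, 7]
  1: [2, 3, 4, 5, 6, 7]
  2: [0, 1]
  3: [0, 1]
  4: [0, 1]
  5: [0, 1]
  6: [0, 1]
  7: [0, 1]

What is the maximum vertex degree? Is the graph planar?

Set-A vertices have degree 6; set-B vertices have degree 2. Maximum degree = max(2,6) = 6.
min(2,6) <= 2, so K_{2,6} avoids a K_{3,3} subdivision and is planar.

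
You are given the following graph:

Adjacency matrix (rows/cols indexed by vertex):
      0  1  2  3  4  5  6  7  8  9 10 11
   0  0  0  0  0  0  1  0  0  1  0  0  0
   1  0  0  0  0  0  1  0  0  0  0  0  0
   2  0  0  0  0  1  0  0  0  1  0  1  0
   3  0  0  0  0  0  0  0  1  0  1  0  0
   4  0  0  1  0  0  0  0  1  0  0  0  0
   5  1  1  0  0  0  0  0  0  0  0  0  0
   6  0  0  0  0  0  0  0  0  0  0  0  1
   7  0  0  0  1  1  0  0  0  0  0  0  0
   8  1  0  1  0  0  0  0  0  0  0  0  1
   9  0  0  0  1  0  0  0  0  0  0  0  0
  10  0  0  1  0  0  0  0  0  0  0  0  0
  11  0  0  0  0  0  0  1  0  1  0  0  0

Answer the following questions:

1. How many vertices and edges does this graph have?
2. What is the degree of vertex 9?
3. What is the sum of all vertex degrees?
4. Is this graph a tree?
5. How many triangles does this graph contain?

Count: 12 vertices, 11 edges.
Vertex 9 has neighbors [3], degree = 1.
Handshaking lemma: 2 * 11 = 22.
A graph is a tree iff it is connected and has exactly n-1 edges. This graph is connected (all 12 vertices in one component) and has 12-1 = 11 edges. It is a tree.
Number of triangles = 0.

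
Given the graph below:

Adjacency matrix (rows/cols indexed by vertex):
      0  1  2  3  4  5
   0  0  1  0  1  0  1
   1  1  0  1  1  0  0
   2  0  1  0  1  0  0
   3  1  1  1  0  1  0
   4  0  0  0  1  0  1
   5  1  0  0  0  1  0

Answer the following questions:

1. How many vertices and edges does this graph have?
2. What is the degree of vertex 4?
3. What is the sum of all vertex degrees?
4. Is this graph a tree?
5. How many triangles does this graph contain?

Count: 6 vertices, 8 edges.
Vertex 4 has neighbors [3, 5], degree = 2.
Handshaking lemma: 2 * 8 = 16.
A tree on 6 vertices has 5 edges. This graph has 8 edges (3 extra). Not a tree.
Number of triangles = 2.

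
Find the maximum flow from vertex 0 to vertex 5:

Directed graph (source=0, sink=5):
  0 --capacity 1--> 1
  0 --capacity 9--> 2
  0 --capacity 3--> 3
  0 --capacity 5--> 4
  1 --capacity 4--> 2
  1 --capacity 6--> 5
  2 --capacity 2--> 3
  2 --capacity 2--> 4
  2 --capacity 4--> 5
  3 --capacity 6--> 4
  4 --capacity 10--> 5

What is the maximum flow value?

Computing max flow:
  Flow on (0->1): 1/1
  Flow on (0->2): 8/9
  Flow on (0->3): 3/3
  Flow on (0->4): 3/5
  Flow on (1->5): 1/6
  Flow on (2->3): 2/2
  Flow on (2->4): 2/2
  Flow on (2->5): 4/4
  Flow on (3->4): 5/6
  Flow on (4->5): 10/10
Maximum flow = 15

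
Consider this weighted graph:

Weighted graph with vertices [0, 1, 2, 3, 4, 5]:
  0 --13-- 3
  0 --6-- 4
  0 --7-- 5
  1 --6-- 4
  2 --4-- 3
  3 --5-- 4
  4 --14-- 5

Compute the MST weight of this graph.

Applying Kruskal's algorithm (sort edges by weight, add if no cycle):
  Add (2,3) w=4
  Add (3,4) w=5
  Add (0,4) w=6
  Add (1,4) w=6
  Add (0,5) w=7
  Skip (0,3) w=13 (creates cycle)
  Skip (4,5) w=14 (creates cycle)
MST weight = 28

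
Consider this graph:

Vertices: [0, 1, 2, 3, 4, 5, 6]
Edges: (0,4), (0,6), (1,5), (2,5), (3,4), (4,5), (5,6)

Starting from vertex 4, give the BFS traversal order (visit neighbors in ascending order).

BFS from vertex 4 (neighbors processed in ascending order):
Visit order: 4, 0, 3, 5, 6, 1, 2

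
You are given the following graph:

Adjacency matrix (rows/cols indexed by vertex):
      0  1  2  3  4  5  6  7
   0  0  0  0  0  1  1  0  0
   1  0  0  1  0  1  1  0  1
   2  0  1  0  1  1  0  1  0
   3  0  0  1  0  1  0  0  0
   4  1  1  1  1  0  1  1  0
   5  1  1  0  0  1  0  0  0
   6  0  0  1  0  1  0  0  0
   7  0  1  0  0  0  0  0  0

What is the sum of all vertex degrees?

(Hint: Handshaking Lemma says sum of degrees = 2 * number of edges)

Count edges: 12 edges.
By Handshaking Lemma: sum of degrees = 2 * 12 = 24.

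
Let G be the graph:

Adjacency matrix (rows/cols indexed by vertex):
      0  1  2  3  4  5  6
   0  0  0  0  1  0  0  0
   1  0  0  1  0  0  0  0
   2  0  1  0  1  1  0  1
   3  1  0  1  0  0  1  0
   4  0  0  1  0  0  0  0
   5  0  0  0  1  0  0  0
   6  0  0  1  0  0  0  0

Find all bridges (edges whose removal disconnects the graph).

A bridge is an edge whose removal increases the number of connected components.
Bridges found: (0,3), (1,2), (2,3), (2,4), (2,6), (3,5)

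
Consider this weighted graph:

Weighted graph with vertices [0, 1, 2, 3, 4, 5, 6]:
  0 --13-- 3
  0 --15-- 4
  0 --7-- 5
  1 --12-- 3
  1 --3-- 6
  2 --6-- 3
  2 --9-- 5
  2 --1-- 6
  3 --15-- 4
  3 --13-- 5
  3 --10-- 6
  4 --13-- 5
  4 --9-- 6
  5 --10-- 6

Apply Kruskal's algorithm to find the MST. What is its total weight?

Applying Kruskal's algorithm (sort edges by weight, add if no cycle):
  Add (2,6) w=1
  Add (1,6) w=3
  Add (2,3) w=6
  Add (0,5) w=7
  Add (2,5) w=9
  Add (4,6) w=9
  Skip (3,6) w=10 (creates cycle)
  Skip (5,6) w=10 (creates cycle)
  Skip (1,3) w=12 (creates cycle)
  Skip (0,3) w=13 (creates cycle)
  Skip (3,5) w=13 (creates cycle)
  Skip (4,5) w=13 (creates cycle)
  Skip (0,4) w=15 (creates cycle)
  Skip (3,4) w=15 (creates cycle)
MST weight = 35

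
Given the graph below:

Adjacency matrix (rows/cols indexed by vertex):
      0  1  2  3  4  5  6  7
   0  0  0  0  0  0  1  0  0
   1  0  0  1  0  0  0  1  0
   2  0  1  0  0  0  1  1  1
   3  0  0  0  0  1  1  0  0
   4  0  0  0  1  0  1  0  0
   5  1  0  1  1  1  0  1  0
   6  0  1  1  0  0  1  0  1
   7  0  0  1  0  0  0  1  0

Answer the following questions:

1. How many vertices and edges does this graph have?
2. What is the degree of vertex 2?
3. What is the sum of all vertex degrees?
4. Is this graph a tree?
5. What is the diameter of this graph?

Count: 8 vertices, 11 edges.
Vertex 2 has neighbors [1, 5, 6, 7], degree = 4.
Handshaking lemma: 2 * 11 = 22.
A tree on 8 vertices has 7 edges. This graph has 11 edges (4 extra). Not a tree.
Diameter (longest shortest path) = 3.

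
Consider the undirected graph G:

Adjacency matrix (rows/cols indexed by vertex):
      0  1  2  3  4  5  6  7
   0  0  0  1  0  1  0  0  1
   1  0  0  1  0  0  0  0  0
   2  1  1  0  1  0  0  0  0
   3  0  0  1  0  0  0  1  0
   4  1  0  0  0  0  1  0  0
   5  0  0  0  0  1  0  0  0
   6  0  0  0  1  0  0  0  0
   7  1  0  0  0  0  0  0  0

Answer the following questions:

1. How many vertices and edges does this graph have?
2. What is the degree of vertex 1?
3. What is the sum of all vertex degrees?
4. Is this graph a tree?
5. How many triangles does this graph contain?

Count: 8 vertices, 7 edges.
Vertex 1 has neighbors [2], degree = 1.
Handshaking lemma: 2 * 7 = 14.
A graph is a tree iff it is connected and has exactly n-1 edges. This graph is connected (all 8 vertices in one component) and has 8-1 = 7 edges. It is a tree.
Number of triangles = 0.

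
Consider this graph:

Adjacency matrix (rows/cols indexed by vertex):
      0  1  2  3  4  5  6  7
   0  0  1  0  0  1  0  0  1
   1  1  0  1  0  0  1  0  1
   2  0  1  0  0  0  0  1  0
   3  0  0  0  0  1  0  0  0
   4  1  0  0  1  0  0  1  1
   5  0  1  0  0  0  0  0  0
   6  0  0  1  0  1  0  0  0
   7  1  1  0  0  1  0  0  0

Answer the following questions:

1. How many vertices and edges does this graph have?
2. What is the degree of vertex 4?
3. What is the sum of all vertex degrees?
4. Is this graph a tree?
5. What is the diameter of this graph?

Count: 8 vertices, 10 edges.
Vertex 4 has neighbors [0, 3, 6, 7], degree = 4.
Handshaking lemma: 2 * 10 = 20.
A tree on 8 vertices has 7 edges. This graph has 10 edges (3 extra). Not a tree.
Diameter (longest shortest path) = 4.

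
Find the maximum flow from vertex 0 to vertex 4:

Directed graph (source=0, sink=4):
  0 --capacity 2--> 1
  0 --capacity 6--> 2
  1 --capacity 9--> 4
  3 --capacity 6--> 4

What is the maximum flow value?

Computing max flow:
  Flow on (0->1): 2/2
  Flow on (1->4): 2/9
Maximum flow = 2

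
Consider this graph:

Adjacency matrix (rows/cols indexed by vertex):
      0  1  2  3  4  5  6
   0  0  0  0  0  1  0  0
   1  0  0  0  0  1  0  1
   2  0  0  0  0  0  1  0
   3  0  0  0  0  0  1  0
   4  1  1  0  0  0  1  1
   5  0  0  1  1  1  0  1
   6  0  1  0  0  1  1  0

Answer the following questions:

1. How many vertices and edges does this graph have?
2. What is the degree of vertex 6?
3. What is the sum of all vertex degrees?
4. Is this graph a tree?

Count: 7 vertices, 8 edges.
Vertex 6 has neighbors [1, 4, 5], degree = 3.
Handshaking lemma: 2 * 8 = 16.
A tree on 7 vertices has 6 edges. This graph has 8 edges (2 extra). Not a tree.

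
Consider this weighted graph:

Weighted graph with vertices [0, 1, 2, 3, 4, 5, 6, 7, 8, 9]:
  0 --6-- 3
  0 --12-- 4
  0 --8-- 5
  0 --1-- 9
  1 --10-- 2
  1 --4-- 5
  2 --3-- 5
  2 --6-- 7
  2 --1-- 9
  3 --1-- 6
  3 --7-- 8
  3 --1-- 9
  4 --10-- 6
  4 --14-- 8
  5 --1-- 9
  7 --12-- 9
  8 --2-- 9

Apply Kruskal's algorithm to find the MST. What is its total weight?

Applying Kruskal's algorithm (sort edges by weight, add if no cycle):
  Add (0,9) w=1
  Add (2,9) w=1
  Add (3,9) w=1
  Add (3,6) w=1
  Add (5,9) w=1
  Add (8,9) w=2
  Skip (2,5) w=3 (creates cycle)
  Add (1,5) w=4
  Skip (0,3) w=6 (creates cycle)
  Add (2,7) w=6
  Skip (3,8) w=7 (creates cycle)
  Skip (0,5) w=8 (creates cycle)
  Skip (1,2) w=10 (creates cycle)
  Add (4,6) w=10
  Skip (0,4) w=12 (creates cycle)
  Skip (7,9) w=12 (creates cycle)
  Skip (4,8) w=14 (creates cycle)
MST weight = 27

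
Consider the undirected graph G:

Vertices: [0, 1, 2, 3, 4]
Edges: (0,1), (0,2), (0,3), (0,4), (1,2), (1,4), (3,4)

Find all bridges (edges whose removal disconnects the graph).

No bridges found. The graph is 2-edge-connected (no single edge removal disconnects it).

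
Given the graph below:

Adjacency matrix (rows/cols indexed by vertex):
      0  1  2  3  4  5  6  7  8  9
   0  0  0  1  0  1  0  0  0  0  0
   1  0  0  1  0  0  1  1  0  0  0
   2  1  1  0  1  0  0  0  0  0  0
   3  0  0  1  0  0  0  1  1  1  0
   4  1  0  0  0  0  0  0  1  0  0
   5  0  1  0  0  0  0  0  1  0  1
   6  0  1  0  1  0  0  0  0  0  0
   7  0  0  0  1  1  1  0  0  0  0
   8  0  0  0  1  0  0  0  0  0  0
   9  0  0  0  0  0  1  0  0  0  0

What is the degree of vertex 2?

Vertex 2 has neighbors [0, 1, 3], so deg(2) = 3.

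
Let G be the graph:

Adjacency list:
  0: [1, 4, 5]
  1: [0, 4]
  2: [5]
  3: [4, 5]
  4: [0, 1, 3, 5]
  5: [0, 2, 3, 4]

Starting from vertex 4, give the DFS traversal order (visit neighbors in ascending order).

DFS from vertex 4 (neighbors processed in ascending order):
Visit order: 4, 0, 1, 5, 2, 3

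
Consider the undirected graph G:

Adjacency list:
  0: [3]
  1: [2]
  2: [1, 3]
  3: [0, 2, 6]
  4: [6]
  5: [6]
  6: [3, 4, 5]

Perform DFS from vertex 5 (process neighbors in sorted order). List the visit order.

DFS from vertex 5 (neighbors processed in ascending order):
Visit order: 5, 6, 3, 0, 2, 1, 4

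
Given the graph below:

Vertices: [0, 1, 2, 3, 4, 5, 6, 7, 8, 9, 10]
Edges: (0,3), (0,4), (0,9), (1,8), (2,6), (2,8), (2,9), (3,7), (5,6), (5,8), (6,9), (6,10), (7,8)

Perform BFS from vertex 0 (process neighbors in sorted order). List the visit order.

BFS from vertex 0 (neighbors processed in ascending order):
Visit order: 0, 3, 4, 9, 7, 2, 6, 8, 5, 10, 1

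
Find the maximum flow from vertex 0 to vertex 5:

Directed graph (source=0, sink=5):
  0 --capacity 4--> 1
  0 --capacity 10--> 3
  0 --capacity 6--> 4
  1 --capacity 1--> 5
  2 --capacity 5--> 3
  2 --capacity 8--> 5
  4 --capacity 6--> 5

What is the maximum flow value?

Computing max flow:
  Flow on (0->1): 1/4
  Flow on (0->4): 6/6
  Flow on (1->5): 1/1
  Flow on (4->5): 6/6
Maximum flow = 7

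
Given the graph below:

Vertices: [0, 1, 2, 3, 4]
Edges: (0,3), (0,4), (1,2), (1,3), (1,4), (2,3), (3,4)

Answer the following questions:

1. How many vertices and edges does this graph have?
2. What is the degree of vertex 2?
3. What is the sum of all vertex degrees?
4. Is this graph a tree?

Count: 5 vertices, 7 edges.
Vertex 2 has neighbors [1, 3], degree = 2.
Handshaking lemma: 2 * 7 = 14.
A tree on 5 vertices has 4 edges. This graph has 7 edges (3 extra). Not a tree.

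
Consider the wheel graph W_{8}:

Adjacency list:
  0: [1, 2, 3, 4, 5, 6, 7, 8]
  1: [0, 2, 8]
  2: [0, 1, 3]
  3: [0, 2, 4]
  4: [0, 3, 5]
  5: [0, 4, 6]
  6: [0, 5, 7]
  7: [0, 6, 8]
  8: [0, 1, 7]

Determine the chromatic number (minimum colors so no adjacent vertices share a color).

W_{8} = C_{8} plus a hub adjacent to every cycle vertex.
The outer cycle needs 2 colors (even cycle); the hub is adjacent to all of them so needs a fresh color.
Chromatic number = 2 + 1 = 3.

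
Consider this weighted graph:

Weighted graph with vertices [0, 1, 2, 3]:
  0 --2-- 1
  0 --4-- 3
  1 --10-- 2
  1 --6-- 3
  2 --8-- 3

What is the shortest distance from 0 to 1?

Using Dijkstra's algorithm from vertex 0:
Shortest path: 0 -> 1
Total weight: 2 = 2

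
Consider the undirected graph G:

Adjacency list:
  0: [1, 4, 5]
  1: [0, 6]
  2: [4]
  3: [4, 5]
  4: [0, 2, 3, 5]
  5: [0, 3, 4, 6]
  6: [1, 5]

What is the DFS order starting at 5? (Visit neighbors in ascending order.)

DFS from vertex 5 (neighbors processed in ascending order):
Visit order: 5, 0, 1, 6, 4, 2, 3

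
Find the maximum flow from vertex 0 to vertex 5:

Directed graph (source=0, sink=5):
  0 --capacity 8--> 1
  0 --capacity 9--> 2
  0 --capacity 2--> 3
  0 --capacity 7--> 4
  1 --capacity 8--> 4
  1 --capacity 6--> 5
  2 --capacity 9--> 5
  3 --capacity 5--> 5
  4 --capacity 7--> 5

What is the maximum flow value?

Computing max flow:
  Flow on (0->1): 8/8
  Flow on (0->2): 9/9
  Flow on (0->3): 2/2
  Flow on (0->4): 5/7
  Flow on (1->4): 2/8
  Flow on (1->5): 6/6
  Flow on (2->5): 9/9
  Flow on (3->5): 2/5
  Flow on (4->5): 7/7
Maximum flow = 24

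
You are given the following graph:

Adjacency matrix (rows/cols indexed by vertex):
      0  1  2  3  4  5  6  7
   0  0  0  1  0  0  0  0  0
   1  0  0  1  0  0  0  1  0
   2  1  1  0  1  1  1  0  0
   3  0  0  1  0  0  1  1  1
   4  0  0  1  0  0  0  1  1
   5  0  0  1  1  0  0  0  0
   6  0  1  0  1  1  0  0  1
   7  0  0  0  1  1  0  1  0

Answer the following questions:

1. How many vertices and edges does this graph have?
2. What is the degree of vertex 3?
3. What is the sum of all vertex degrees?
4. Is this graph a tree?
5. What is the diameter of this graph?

Count: 8 vertices, 12 edges.
Vertex 3 has neighbors [2, 5, 6, 7], degree = 4.
Handshaking lemma: 2 * 12 = 24.
A tree on 8 vertices has 7 edges. This graph has 12 edges (5 extra). Not a tree.
Diameter (longest shortest path) = 3.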